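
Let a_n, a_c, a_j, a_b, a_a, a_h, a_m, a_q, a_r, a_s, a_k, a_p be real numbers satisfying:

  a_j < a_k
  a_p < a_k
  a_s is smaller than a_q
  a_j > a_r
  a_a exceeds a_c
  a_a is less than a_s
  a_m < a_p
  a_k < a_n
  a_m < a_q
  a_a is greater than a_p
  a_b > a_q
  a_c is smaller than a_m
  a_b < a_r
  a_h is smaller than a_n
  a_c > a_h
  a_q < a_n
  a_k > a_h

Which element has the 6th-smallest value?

a_s

Chaining the given pairs: a_h < a_c < a_m < a_p < a_a < a_s < a_q < a_b < a_r < a_j < a_k < a_n.
The 6th smallest is a_s.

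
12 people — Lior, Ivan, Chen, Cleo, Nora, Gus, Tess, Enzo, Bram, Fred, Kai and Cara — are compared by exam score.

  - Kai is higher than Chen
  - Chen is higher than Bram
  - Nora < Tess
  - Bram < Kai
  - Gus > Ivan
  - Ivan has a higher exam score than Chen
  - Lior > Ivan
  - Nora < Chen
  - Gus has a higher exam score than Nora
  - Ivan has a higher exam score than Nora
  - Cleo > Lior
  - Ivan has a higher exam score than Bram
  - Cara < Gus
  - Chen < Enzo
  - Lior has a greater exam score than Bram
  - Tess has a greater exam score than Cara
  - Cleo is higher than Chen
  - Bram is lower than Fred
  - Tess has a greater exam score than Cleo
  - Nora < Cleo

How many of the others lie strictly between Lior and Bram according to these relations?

The relations place Bram below Lior. An element lies strictly between them when it is forced above Bram and also forced below Lior.
Above Bram: {Chen, Ivan, Fred, Enzo, Gus, Kai, Cleo, Tess}. Below Lior: {Nora, Chen, Ivan}.
Intersection: {Chen, Ivan} — 2.

2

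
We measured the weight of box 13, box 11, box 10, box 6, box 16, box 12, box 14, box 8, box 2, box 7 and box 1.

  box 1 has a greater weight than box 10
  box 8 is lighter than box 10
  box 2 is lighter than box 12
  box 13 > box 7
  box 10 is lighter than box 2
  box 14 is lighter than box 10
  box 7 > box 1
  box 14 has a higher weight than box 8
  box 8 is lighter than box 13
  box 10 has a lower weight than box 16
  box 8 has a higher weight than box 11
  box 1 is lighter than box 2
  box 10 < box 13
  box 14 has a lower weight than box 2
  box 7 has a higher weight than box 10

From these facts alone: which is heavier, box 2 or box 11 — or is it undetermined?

box 2

Following the relations from box 11: box 11 < box 8 < box 14 < box 10 < box 2.
So box 2 is heavier.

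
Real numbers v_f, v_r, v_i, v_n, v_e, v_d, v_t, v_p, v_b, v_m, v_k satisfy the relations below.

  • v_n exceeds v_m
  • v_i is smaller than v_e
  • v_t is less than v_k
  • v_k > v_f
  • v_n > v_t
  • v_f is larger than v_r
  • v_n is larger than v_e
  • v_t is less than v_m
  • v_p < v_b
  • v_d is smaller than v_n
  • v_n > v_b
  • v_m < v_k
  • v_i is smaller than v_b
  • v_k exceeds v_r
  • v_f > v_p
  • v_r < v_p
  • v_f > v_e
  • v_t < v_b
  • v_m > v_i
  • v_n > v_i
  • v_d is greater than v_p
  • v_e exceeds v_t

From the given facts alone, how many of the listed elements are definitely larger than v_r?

6

From v_r the given relations immediately reach v_p, v_f, v_k.
From those, v_b, v_d — 5 in total.
From those, v_n — 6 in total.
No other element is forced above v_r by the given relations, so the count is 6.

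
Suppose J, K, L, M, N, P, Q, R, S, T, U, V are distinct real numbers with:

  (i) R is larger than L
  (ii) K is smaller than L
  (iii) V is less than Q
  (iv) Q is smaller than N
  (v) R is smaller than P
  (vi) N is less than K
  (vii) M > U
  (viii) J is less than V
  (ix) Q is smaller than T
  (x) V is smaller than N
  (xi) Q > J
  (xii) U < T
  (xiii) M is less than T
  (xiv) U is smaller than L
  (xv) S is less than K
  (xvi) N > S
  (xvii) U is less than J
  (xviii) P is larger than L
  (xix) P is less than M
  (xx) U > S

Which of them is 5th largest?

L

Piecing the relations together gives one ordering: S < U < J < V < Q < N < K < L < R < P < M < T.
The 5th largest is L.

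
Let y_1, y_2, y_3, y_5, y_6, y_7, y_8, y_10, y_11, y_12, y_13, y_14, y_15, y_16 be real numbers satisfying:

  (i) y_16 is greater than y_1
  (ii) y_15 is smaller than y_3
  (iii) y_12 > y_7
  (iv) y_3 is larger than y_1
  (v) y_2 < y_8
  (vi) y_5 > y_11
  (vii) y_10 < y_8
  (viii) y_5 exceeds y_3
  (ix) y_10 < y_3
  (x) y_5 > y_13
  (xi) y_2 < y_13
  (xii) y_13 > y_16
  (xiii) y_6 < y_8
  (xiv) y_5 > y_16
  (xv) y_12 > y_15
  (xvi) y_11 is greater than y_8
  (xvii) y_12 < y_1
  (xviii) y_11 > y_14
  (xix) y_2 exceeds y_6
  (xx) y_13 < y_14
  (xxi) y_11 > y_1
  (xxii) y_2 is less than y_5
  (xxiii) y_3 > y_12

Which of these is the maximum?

y_5

Chaining downward from y_5: directly below it, y_16, y_2, y_3, y_13, y_11; then y_15, y_10, y_12, y_1, y_6, y_8, y_14; then y_7.
That covers every other element, and nothing is given above y_5, so y_5 is the maximum.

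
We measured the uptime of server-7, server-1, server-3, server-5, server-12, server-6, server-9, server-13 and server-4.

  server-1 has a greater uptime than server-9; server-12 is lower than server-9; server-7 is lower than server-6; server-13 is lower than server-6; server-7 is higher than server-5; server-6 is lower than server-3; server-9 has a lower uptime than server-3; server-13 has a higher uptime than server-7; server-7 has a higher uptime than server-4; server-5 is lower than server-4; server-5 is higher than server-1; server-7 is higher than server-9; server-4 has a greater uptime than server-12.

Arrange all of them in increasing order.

server-12 < server-9 < server-1 < server-5 < server-4 < server-7 < server-13 < server-6 < server-3

Each adjacent pair is fixed by a given relation: server-12 < server-9; server-9 < server-1; server-1 < server-5; server-5 < server-4; server-4 < server-7; server-7 < server-13; server-13 < server-6; server-6 < server-3. Chaining them end to end gives the full order.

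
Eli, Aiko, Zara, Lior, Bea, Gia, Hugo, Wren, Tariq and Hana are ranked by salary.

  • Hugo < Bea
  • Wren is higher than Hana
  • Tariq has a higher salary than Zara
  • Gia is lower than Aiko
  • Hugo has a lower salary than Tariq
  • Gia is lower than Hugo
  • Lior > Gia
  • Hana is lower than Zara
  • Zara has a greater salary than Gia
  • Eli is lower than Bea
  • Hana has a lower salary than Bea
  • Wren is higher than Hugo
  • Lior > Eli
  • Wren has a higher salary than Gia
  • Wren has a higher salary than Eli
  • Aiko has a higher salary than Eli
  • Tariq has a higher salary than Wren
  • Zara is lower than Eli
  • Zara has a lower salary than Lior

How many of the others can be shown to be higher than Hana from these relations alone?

7

The elements the relations force above Hana are Zara, Eli, Wren, Tariq, Lior, Bea, Aiko — no chain reaches any other.
That is 7.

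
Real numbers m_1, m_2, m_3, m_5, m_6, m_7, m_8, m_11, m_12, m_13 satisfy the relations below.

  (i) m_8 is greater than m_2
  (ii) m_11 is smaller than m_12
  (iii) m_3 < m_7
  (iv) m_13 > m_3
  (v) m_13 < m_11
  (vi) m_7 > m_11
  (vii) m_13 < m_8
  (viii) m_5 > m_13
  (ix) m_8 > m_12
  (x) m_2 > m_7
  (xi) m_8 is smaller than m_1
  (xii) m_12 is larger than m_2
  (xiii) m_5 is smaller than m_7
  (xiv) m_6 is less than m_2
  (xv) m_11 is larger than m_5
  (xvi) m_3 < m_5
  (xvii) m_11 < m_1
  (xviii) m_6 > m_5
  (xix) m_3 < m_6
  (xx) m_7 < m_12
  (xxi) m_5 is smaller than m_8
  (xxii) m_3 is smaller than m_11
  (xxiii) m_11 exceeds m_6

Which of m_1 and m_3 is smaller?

m_3

m_3 < m_13 and m_13 < m_5 give m_3 < m_5.
Then m_5 < m_6 extends the chain to m_6.
Then m_6 < m_11 extends the chain to m_11.
With m_11 < m_7: m_3 < m_13 < m_5 < m_6 < m_11 < m_7.
Then m_7 < m_2 extends the chain to m_2.
With m_2 < m_12: m_3 < m_13 < m_5 < m_6 < m_11 < m_7 < m_2 < m_12.
With m_12 < m_8: m_3 < m_13 < m_5 < m_6 < m_11 < m_7 < m_2 < m_12 < m_8.
Then m_8 < m_1 extends the chain to m_1.
So m_3 < m_1; m_3 is the smaller of the two.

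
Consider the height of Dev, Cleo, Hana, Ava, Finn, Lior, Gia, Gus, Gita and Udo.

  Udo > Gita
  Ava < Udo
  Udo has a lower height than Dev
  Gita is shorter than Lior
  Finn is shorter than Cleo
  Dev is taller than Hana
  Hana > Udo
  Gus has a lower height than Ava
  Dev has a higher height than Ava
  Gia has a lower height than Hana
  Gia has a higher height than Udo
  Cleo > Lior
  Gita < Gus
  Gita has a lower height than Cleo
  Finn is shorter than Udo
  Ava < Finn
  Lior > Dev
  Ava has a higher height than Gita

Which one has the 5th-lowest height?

Udo

Chaining the given pairs: Gita < Gus < Ava < Finn < Udo < Gia < Hana < Dev < Lior < Cleo.
The 5th smallest is Udo.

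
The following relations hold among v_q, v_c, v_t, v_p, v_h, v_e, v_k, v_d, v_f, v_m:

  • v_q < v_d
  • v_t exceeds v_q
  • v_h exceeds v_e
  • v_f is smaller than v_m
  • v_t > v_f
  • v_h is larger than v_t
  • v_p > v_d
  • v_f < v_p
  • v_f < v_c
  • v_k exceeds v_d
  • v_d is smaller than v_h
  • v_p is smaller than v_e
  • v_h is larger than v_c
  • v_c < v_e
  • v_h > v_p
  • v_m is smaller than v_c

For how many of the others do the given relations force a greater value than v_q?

Directly above v_q: v_t, v_d.
One step further: v_p, v_h, v_k (5 so far).
One step further: v_e (6 so far).
No other element is forced above v_q by the given relations, so the count is 6.

6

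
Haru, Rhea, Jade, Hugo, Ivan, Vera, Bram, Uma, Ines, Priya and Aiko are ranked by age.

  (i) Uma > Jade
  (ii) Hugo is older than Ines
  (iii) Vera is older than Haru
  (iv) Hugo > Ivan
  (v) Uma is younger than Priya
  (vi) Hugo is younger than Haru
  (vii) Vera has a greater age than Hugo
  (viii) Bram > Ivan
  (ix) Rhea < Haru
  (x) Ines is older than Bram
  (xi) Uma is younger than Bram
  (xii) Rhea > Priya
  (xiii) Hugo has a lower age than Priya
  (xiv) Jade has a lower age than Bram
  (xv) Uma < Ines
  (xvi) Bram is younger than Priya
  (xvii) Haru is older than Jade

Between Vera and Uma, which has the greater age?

Chaining the given relations: Uma < Ines < Hugo < Priya < Rhea < Haru < Vera.
So Uma < Vera; Vera is the older of the two.

Vera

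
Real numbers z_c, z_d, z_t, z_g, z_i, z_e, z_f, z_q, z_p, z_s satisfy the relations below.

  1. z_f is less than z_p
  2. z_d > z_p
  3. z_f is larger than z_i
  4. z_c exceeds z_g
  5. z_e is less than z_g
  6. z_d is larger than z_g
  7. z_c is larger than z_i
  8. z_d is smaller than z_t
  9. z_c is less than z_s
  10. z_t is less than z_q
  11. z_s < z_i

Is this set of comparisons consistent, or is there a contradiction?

inconsistent

Chaining the given relations yields z_c < z_s < z_i, so z_c < z_i. But one relation states z_i < z_c. These cannot both hold.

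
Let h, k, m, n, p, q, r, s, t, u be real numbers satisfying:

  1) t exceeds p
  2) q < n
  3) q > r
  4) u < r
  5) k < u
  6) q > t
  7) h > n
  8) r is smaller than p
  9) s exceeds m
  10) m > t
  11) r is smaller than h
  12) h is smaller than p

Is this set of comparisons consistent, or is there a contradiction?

inconsistent

Chaining the given relations yields q < n < h < p < t, so q < t. But one relation states t < q. These cannot both hold.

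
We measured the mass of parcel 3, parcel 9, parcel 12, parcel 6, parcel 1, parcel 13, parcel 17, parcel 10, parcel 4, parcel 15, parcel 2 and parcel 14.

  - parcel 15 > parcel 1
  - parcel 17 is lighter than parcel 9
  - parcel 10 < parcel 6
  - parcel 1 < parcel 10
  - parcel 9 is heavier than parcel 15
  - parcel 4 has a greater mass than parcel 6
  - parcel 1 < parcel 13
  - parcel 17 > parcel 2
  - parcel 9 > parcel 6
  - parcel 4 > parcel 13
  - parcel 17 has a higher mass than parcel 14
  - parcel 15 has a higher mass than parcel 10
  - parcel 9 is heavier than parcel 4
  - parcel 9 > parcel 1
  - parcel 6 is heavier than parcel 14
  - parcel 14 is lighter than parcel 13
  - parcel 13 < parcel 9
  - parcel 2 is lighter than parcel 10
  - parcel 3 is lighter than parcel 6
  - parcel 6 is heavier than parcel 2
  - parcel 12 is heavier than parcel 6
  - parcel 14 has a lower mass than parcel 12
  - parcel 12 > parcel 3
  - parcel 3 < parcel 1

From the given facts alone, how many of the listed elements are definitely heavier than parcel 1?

From parcel 1 the given relations immediately reach parcel 13, parcel 10, parcel 15, parcel 9.
From those, parcel 6, parcel 4 — 6 in total.
From those, parcel 12 — 7 in total.
No other element is forced above parcel 1 by the given relations, so the count is 7.

7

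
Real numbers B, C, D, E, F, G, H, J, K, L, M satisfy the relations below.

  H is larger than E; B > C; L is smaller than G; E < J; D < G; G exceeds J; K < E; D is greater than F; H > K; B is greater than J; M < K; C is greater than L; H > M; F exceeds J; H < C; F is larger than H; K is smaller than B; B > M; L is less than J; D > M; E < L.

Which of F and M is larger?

F

The relevant relations are M < K; K < E; E < L; L < J; J < F.
Together: M < K < E < L < J < F.
So M < F; F is the larger of the two.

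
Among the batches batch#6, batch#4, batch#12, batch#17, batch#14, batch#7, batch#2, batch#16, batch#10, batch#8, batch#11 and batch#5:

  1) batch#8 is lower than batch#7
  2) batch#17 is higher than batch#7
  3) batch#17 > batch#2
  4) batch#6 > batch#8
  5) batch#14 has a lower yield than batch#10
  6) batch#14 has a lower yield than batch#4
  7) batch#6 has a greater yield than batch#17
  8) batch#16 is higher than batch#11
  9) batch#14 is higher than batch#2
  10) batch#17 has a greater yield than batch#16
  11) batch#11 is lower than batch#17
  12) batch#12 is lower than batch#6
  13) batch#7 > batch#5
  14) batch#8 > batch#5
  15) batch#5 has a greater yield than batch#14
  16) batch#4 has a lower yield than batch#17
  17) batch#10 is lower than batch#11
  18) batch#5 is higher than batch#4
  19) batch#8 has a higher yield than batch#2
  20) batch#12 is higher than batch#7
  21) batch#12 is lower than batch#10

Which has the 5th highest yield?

batch#10

Piecing the relations together gives one ordering: batch#2 < batch#14 < batch#4 < batch#5 < batch#8 < batch#7 < batch#12 < batch#10 < batch#11 < batch#16 < batch#17 < batch#6.
Counting 5 from the largest end gives batch#10.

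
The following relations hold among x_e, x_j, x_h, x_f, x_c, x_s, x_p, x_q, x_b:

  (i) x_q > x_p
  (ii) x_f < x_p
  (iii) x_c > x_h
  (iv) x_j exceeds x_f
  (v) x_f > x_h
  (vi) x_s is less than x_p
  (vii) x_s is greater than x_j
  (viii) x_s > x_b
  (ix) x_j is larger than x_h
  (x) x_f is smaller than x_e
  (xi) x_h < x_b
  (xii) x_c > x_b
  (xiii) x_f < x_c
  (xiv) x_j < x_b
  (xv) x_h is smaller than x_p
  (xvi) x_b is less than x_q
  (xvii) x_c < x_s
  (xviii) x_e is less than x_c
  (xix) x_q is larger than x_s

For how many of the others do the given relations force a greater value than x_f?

Directly above x_f: x_j, x_e, x_c, x_p.
One step further: x_b, x_s, x_q (7 so far).
Nothing else is reachable above x_f; 7 in all.

7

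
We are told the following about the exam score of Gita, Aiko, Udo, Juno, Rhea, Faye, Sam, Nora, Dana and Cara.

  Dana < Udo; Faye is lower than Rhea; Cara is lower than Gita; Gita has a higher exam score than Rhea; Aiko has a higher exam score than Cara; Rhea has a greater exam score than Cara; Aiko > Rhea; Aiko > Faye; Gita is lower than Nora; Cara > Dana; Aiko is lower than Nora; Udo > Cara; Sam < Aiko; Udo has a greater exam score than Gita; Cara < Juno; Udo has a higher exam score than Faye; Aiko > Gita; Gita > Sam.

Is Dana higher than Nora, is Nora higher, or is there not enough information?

Nora

Link the given pairs in sequence: Dana < Cara; Cara < Rhea; Rhea < Gita; Gita < Aiko; Aiko < Nora.
Together: Dana < Cara < Rhea < Gita < Aiko < Nora.
So Nora is higher.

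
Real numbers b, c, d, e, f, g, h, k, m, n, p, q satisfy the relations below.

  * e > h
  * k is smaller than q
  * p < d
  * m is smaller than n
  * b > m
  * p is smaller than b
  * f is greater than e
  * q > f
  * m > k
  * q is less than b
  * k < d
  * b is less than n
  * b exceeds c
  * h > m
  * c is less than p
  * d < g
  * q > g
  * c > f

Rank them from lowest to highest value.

Each adjacent pair is fixed by a given relation: k < m; m < h; h < e; e < f; f < c; c < p; p < d; d < g; g < q; q < b; b < n. Chaining them end to end gives the full order.

k < m < h < e < f < c < p < d < g < q < b < n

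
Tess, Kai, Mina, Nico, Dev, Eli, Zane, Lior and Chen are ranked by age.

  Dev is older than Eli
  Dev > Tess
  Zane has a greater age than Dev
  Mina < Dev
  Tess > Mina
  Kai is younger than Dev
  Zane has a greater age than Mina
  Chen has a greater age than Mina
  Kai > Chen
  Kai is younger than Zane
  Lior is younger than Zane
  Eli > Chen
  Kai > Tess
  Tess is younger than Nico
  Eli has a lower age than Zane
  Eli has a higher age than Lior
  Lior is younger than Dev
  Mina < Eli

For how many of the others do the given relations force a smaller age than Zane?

7

Directly below Zane: Lior, Mina, Eli, Kai, Dev.
One step further: Chen, Tess (7 so far).
No other element is forced below Zane by the given relations, so the count is 7.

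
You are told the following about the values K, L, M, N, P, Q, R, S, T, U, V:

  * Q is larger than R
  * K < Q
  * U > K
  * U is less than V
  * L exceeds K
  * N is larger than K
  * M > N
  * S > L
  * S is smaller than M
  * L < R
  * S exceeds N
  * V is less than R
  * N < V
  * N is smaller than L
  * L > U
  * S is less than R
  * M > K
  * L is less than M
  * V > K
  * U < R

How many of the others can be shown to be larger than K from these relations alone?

The elements the relations force above K are N, U, L, S, M, V, R, Q — no chain reaches any other.
That is 8.

8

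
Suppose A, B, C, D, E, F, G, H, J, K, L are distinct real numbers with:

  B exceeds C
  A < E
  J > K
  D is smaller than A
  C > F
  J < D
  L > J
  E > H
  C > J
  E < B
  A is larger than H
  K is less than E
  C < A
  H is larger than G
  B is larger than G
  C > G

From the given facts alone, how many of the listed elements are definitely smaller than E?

The elements the relations force below E are G, K, F, J, H, D, C, A — no chain reaches any other.
That is 8.

8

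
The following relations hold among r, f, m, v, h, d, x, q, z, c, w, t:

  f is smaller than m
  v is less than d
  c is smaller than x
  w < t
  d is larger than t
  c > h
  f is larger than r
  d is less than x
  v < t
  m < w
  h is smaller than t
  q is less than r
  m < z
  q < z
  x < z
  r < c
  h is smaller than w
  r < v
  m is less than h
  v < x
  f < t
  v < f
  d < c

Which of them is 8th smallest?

t

The consecutive relations fix a unique order: q < r < v < f < m < h < w < t < d < c < x < z.
Counting 8 from the smallest end gives t.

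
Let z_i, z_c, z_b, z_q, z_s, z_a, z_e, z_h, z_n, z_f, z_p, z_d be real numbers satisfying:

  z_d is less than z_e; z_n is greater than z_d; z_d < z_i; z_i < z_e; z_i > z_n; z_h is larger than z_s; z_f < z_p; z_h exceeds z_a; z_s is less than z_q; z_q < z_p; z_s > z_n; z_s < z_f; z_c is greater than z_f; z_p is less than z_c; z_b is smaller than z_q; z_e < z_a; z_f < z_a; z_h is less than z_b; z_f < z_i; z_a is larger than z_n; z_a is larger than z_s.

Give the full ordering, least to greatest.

Each adjacent pair is fixed by a given relation: z_d < z_n; z_n < z_s; z_s < z_f; z_f < z_i; z_i < z_e; z_e < z_a; z_a < z_h; z_h < z_b; z_b < z_q; z_q < z_p; z_p < z_c. Chaining them end to end gives the full order.

z_d < z_n < z_s < z_f < z_i < z_e < z_a < z_h < z_b < z_q < z_p < z_c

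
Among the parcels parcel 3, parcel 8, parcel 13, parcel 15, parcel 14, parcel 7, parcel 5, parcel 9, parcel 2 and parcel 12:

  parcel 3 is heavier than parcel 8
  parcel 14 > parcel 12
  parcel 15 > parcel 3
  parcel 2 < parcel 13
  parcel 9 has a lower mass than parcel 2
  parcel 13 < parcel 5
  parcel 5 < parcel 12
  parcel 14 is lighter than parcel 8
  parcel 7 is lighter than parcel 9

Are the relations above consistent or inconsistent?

consistent

Every relation is compatible with parcel 7 < parcel 9 < parcel 2 < parcel 13 < parcel 5 < parcel 12 < parcel 14 < parcel 8 < parcel 3 < parcel 15; the set is consistent.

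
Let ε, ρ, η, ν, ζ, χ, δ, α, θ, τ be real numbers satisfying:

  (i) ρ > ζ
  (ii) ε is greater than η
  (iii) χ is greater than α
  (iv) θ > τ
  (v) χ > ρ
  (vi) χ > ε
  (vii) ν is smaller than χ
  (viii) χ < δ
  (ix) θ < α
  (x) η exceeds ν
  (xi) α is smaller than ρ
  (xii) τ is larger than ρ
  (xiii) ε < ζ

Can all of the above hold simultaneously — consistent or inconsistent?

inconsistent

Chaining the given relations yields ρ < τ < θ < α, so ρ < α. But one relation states α < ρ. These cannot both hold.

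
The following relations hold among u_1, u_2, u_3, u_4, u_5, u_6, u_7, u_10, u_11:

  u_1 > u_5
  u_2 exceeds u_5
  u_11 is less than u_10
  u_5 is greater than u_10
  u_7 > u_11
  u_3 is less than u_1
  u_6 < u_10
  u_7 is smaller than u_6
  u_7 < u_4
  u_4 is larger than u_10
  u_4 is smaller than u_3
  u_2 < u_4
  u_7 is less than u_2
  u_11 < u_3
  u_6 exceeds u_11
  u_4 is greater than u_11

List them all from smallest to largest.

u_11 < u_7 < u_6 < u_10 < u_5 < u_2 < u_4 < u_3 < u_1

The consecutive links are each given: u_11 < u_7; u_7 < u_6; u_6 < u_10; u_10 < u_5; u_5 < u_2; u_2 < u_4; u_4 < u_3; u_3 < u_1.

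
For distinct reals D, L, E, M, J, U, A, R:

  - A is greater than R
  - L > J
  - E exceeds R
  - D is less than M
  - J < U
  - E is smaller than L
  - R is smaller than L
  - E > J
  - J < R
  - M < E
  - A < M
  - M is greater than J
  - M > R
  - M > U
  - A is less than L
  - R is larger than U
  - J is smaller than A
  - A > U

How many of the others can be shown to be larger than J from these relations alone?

6

From J the given relations immediately reach U, R, A, M, E, L.
No other element is forced above J by the given relations, so the count is 6.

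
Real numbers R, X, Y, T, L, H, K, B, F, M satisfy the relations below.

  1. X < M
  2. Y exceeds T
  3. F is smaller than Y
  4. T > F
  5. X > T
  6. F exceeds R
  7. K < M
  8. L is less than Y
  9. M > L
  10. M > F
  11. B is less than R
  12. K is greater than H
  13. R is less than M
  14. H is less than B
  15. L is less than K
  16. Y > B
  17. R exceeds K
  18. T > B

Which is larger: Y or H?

Following the relations from H: H < B < R < F < T < Y.
So H < Y; Y is the larger of the two.

Y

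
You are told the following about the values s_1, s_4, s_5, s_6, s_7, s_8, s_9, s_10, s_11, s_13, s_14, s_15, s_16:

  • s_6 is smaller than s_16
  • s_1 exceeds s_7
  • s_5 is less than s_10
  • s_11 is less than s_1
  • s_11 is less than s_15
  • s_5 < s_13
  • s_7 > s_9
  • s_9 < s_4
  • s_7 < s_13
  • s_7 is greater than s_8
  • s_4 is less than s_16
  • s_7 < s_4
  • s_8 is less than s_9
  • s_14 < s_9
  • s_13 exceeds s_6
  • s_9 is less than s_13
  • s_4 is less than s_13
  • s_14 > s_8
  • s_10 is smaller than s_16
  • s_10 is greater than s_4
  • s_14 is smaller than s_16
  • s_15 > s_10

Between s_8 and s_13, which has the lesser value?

Chaining the given relations: s_8 < s_14 < s_9 < s_7 < s_4 < s_13.
So s_8 < s_13; s_8 is the smaller of the two.

s_8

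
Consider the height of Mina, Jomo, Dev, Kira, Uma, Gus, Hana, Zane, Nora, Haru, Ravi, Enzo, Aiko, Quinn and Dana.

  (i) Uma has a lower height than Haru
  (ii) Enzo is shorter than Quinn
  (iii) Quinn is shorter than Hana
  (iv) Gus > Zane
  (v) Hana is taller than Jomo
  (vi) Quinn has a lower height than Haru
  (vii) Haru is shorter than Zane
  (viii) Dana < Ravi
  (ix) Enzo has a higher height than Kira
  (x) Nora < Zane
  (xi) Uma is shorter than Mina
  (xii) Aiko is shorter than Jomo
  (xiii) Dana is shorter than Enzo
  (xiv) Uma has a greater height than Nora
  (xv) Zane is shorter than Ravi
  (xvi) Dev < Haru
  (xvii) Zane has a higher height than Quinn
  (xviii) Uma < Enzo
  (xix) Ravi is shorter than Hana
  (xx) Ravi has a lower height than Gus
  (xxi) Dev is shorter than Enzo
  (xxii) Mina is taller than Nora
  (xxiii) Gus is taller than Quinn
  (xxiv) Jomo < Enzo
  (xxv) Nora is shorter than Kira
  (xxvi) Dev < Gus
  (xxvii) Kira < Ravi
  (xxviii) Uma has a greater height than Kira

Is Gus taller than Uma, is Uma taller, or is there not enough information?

Following the relations from Uma: Uma < Enzo < Quinn < Haru < Zane < Ravi < Gus.
So Gus is taller.

Gus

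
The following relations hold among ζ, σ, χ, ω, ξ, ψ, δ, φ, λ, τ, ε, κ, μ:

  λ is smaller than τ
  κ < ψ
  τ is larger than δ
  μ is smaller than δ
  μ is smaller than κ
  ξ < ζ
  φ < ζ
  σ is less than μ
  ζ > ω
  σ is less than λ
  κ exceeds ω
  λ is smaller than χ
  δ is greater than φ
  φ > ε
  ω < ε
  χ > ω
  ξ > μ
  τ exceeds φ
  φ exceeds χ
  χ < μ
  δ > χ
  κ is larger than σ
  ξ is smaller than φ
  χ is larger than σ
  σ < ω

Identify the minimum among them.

σ

Chaining upward from σ: directly above it, ω, λ, χ, μ, κ; then ε, ξ, φ, δ, ζ, τ, ψ.
That covers every other element, and nothing is given below σ, so σ is the minimum.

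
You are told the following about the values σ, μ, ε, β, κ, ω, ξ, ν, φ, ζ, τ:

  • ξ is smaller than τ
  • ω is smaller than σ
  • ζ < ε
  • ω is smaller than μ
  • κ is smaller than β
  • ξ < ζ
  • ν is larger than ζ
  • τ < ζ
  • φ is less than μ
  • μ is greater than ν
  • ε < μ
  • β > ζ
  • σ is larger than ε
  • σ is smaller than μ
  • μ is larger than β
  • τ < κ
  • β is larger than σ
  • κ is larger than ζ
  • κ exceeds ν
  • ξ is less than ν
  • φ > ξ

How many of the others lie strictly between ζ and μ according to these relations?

5

Chaining upward from ζ reaches: ν, ε, σ, κ, β.
Chaining downward from μ reaches: ξ, τ, ω, ν, ε, φ, σ, κ, β.
Strictly between ζ and μ are those in both lists: ν, ε, σ, κ, β — 5 elements.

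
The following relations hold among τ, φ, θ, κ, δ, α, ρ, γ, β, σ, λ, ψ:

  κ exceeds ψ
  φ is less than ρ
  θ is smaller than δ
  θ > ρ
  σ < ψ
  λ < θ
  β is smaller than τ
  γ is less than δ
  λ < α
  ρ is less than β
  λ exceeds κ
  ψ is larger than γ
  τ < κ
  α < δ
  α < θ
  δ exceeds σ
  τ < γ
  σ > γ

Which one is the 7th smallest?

The consecutive relations fix a unique order: φ < ρ < β < τ < γ < σ < ψ < κ < λ < α < θ < δ.
Counting 7 from the smallest end gives ψ.

ψ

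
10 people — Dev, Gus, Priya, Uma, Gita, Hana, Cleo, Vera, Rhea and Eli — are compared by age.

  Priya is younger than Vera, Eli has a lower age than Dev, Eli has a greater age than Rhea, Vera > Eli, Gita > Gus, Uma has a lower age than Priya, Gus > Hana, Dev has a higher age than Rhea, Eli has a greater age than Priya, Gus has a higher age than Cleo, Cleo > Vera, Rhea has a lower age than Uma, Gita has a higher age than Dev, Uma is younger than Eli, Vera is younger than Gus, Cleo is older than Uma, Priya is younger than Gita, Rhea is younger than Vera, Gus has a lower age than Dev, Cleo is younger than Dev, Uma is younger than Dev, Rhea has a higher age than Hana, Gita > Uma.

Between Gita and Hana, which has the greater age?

Gita

The relevant relations are Hana < Rhea; Rhea < Uma; Uma < Priya; Priya < Eli; Eli < Vera; Vera < Cleo; Cleo < Gus; Gus < Dev; Dev < Gita.
Together: Hana < Rhea < Uma < Priya < Eli < Vera < Cleo < Gus < Dev < Gita.
So Hana < Gita; Gita is the older of the two.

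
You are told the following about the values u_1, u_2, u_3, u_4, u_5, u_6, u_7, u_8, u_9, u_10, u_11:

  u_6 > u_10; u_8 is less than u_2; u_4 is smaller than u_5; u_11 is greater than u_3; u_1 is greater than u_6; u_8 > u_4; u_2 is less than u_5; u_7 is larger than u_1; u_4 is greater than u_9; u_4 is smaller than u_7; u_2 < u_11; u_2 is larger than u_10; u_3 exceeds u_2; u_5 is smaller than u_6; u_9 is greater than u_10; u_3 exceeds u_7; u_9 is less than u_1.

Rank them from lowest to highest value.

The consecutive links are each given: u_10 < u_9; u_9 < u_4; u_4 < u_8; u_8 < u_2; u_2 < u_5; u_5 < u_6; u_6 < u_1; u_1 < u_7; u_7 < u_3; u_3 < u_11.

u_10 < u_9 < u_4 < u_8 < u_2 < u_5 < u_6 < u_1 < u_7 < u_3 < u_11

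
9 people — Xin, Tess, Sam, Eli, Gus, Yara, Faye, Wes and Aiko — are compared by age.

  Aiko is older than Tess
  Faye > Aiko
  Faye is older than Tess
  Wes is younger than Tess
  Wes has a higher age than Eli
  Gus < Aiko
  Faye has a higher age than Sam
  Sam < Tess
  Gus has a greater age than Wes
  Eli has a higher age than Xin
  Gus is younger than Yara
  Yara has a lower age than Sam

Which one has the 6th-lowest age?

Sam

Piecing the relations together gives one ordering: Xin < Eli < Wes < Gus < Yara < Sam < Tess < Aiko < Faye.
The 6th smallest is Sam.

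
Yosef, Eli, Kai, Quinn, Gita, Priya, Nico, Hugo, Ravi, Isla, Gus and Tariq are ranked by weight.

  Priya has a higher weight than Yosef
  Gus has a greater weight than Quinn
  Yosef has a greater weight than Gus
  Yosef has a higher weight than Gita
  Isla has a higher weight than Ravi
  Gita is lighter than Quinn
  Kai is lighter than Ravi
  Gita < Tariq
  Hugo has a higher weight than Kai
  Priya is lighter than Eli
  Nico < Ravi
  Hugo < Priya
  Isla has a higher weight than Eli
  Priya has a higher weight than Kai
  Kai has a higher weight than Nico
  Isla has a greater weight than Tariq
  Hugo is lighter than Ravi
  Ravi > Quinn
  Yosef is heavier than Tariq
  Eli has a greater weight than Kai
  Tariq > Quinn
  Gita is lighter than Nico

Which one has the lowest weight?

Quinn is not least since Gita < Quinn; Tariq is not least since Gita < Tariq; Gus is not least since Quinn < Gus; Nico is not least since Gita < Nico; Kai is not least since Nico < Kai; Yosef is not least since Gus < Yosef; Hugo is not least since Kai < Hugo; Priya is not least since Yosef < Priya; Ravi is not least since Nico < Ravi; Eli is not least since Kai < Eli; Isla is not least since Ravi < Isla.
Only Gita has nothing below it, so Gita is the lowest weight.

Gita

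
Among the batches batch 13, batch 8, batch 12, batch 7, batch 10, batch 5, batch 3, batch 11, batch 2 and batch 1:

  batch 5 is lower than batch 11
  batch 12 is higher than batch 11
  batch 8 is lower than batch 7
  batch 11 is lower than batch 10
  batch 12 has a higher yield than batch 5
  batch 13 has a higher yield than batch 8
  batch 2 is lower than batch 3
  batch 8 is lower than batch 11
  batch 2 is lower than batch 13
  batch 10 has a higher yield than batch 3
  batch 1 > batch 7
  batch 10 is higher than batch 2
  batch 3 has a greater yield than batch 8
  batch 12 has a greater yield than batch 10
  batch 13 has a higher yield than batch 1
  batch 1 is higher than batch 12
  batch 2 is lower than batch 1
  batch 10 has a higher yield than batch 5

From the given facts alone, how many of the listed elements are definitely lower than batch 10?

5

The elements the relations force below batch 10 are batch 2, batch 8, batch 5, batch 3, batch 11 — no chain reaches any other.
That is 5.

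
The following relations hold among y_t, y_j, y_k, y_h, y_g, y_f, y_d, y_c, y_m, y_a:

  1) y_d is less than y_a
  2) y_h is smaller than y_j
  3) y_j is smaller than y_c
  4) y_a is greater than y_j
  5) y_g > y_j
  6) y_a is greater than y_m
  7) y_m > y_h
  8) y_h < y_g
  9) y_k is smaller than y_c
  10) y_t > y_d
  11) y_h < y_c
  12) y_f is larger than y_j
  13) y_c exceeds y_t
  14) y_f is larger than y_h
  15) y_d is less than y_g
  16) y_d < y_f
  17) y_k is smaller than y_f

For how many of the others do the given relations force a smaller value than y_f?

4

Directly below y_f: y_h, y_d, y_j, y_k.
No other element is forced below y_f by the given relations, so the count is 4.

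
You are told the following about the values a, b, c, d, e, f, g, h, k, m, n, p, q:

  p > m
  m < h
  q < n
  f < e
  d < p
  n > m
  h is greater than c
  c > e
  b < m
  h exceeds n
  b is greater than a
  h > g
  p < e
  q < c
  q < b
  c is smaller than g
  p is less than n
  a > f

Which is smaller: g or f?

f

f < a and a < b give f < b.
Then b < m extends the chain to m.
With m < p: f < a < b < m < p.
Then p < e extends the chain to e.
Then e < c extends the chain to c.
With c < g: f < a < b < m < p < e < c < g.
So f < g; f is the smaller of the two.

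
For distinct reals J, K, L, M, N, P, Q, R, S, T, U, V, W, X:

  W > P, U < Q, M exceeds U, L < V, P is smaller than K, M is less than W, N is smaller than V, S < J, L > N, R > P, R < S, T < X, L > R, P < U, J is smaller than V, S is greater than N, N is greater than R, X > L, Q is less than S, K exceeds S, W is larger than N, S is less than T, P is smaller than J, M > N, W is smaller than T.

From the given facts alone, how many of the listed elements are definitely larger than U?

9

The elements the relations force above U are Q, S, J, V, M, K, W, T, X — no chain reaches any other.
That is 9.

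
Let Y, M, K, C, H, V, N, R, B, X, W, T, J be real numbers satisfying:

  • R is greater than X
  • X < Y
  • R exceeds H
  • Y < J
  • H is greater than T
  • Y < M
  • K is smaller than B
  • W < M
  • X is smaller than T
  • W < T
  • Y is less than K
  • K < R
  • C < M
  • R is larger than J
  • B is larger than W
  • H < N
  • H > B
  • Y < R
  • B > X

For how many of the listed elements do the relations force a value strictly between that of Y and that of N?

Chaining upward from Y reaches: K, M, B, H, J, R.
Chaining downward from N reaches: X, W, K, B, T, H.
Strictly between Y and N are those in both lists: K, B, H — 3 elements.

3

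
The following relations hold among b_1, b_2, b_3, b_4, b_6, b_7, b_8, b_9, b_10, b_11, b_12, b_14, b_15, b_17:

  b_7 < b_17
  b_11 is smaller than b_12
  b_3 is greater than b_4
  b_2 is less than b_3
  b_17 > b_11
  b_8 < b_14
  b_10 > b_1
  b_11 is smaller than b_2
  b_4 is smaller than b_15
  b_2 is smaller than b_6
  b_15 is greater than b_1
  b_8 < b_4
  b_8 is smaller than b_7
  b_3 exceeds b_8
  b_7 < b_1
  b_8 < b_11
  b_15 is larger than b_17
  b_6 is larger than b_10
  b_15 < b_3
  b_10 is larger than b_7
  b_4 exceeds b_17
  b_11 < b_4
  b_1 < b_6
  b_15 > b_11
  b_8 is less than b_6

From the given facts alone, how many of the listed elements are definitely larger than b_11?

The elements the relations force above b_11 are b_12, b_17, b_4, b_2, b_15, b_3, b_6 — no chain reaches any other.
That is 7.

7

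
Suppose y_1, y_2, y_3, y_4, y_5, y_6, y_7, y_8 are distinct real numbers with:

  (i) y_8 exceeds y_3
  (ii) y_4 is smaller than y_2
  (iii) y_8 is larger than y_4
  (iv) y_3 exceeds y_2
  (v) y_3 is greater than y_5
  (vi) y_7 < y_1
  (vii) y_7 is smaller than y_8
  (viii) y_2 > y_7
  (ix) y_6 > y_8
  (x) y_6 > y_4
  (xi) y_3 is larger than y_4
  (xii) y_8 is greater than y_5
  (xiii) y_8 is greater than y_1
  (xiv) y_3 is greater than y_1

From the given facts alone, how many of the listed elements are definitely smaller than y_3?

The elements the relations force below y_3 are y_7, y_4, y_5, y_2, y_1 — no chain reaches any other.
That is 5.

5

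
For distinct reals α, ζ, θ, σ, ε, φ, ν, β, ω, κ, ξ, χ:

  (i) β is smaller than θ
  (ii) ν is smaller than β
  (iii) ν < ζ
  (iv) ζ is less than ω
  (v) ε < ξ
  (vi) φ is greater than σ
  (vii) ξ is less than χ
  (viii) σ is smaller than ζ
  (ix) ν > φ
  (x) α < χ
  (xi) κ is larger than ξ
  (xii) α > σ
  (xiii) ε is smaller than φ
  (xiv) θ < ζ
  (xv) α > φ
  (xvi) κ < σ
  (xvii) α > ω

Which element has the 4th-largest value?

ζ

Chaining the given pairs: ε < ξ < κ < σ < φ < ν < β < θ < ζ < ω < α < χ.
Counting 4 from the largest end gives ζ.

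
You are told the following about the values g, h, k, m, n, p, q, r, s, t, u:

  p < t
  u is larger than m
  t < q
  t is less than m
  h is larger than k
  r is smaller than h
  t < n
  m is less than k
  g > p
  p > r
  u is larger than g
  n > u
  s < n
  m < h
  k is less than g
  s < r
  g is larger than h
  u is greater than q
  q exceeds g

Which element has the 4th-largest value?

The consecutive relations fix a unique order: s < r < p < t < m < k < h < g < q < u < n.
The 4th largest is g.

g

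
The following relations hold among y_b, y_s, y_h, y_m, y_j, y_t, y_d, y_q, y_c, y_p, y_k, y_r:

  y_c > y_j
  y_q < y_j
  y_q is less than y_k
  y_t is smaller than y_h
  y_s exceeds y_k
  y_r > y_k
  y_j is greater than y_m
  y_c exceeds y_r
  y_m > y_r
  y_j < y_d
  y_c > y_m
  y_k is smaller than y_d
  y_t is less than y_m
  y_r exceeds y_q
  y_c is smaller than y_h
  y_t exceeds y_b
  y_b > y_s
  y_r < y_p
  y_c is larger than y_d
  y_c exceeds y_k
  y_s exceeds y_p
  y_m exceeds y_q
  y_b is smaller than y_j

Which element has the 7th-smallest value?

y_t

Chaining the given pairs: y_q < y_k < y_r < y_p < y_s < y_b < y_t < y_m < y_j < y_d < y_c < y_h.
The 7th smallest is y_t.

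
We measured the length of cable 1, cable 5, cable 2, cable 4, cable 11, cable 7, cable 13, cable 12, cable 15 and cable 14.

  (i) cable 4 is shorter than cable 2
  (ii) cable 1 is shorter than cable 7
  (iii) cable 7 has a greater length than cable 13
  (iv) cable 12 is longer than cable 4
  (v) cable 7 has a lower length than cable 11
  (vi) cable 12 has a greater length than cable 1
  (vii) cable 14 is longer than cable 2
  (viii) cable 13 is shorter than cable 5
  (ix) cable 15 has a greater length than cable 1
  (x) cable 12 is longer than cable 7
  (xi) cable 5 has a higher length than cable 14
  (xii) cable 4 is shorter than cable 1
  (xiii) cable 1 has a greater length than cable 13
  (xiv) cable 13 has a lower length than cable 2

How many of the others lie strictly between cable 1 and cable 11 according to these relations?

1

The relations place cable 1 below cable 11. An element lies strictly between them when it is forced above cable 1 and also forced below cable 11.
Above cable 1: {cable 15, cable 7, cable 12}. Below cable 11: {cable 4, cable 13, cable 7}.
Intersection: {cable 7} — 1.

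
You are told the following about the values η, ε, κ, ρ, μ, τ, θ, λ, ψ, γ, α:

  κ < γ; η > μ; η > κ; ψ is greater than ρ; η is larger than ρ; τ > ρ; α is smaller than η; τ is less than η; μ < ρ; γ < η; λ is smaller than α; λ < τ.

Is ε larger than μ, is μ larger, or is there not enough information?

undetermined

Following every chain through μ: above μ we get ρ, τ, ψ, η.
ε is not reached, and no chain runs the other way from ε to μ.
So the given relations leave the order of μ and ε undetermined.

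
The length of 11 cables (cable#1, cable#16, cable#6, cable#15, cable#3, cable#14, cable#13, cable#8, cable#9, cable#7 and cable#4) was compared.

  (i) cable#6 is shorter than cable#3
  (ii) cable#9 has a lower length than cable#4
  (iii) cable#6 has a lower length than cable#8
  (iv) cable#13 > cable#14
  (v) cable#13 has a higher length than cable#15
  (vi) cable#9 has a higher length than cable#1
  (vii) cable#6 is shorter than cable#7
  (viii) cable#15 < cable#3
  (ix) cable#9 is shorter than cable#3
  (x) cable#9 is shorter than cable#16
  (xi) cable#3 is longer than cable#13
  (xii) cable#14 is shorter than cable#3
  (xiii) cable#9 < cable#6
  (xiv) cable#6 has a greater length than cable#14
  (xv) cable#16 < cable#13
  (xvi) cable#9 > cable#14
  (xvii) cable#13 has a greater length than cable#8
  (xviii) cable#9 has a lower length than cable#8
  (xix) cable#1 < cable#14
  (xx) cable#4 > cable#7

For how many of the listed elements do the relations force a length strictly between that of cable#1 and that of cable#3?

Chaining upward from cable#1 reaches: cable#14, cable#9, cable#6, cable#8, cable#7, cable#16, cable#13, cable#4.
Chaining downward from cable#3 reaches: cable#15, cable#14, cable#9, cable#6, cable#8, cable#16, cable#13.
Strictly between cable#1 and cable#3 are those in both lists: cable#14, cable#9, cable#6, cable#8, cable#16, cable#13 — 6 elements.

6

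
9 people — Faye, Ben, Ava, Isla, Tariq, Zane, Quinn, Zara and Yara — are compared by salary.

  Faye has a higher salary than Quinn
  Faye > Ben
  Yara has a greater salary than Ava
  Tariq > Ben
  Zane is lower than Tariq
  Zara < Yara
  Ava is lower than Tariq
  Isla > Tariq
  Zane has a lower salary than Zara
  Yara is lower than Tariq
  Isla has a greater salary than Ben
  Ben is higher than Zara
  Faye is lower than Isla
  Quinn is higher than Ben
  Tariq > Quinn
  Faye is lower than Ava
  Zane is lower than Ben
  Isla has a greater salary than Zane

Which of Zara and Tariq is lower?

Zara

Zara < Ben and Ben < Quinn give Zara < Quinn.
With Quinn < Faye: Zara < Ben < Quinn < Faye.
Then Faye < Ava extends the chain to Ava.
Then Ava < Yara extends the chain to Yara.
With Yara < Tariq: Zara < Ben < Quinn < Faye < Ava < Yara < Tariq.
So Zara < Tariq; Zara is the lower of the two.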